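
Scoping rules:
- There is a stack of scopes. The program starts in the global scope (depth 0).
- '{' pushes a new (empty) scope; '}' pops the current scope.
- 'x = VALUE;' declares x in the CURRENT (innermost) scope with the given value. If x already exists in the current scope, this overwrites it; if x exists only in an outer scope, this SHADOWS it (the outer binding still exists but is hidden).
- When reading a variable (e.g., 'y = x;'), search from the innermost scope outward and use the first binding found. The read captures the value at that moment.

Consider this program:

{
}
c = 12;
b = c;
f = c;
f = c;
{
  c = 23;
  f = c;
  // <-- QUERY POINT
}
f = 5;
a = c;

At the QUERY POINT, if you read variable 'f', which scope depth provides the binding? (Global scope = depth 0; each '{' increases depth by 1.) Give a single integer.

Answer: 1

Derivation:
Step 1: enter scope (depth=1)
Step 2: exit scope (depth=0)
Step 3: declare c=12 at depth 0
Step 4: declare b=(read c)=12 at depth 0
Step 5: declare f=(read c)=12 at depth 0
Step 6: declare f=(read c)=12 at depth 0
Step 7: enter scope (depth=1)
Step 8: declare c=23 at depth 1
Step 9: declare f=(read c)=23 at depth 1
Visible at query point: b=12 c=23 f=23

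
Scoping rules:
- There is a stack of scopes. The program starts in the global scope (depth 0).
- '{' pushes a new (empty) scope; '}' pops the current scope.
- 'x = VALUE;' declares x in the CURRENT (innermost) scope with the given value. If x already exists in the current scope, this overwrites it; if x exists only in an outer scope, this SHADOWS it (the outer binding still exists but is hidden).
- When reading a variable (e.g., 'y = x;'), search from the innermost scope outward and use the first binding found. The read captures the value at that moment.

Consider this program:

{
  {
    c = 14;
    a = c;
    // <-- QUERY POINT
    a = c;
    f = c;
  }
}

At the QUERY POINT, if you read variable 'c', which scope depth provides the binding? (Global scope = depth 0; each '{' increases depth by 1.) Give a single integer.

Step 1: enter scope (depth=1)
Step 2: enter scope (depth=2)
Step 3: declare c=14 at depth 2
Step 4: declare a=(read c)=14 at depth 2
Visible at query point: a=14 c=14

Answer: 2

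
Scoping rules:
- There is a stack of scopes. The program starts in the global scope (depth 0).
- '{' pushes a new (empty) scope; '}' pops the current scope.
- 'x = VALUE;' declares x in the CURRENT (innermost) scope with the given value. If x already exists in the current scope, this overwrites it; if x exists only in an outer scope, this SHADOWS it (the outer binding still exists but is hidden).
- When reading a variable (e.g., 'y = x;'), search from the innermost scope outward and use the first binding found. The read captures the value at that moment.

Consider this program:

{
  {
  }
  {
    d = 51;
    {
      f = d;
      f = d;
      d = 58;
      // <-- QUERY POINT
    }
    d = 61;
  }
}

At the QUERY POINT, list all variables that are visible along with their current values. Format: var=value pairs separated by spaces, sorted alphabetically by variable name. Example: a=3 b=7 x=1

Step 1: enter scope (depth=1)
Step 2: enter scope (depth=2)
Step 3: exit scope (depth=1)
Step 4: enter scope (depth=2)
Step 5: declare d=51 at depth 2
Step 6: enter scope (depth=3)
Step 7: declare f=(read d)=51 at depth 3
Step 8: declare f=(read d)=51 at depth 3
Step 9: declare d=58 at depth 3
Visible at query point: d=58 f=51

Answer: d=58 f=51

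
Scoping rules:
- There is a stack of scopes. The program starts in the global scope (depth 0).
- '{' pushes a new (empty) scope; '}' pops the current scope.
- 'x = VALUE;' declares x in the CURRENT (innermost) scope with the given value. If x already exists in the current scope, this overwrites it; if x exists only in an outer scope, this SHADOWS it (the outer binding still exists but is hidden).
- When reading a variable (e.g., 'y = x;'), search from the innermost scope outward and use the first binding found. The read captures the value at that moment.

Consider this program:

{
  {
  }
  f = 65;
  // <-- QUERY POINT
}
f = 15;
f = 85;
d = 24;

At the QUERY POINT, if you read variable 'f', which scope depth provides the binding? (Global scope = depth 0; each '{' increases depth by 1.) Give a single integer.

Step 1: enter scope (depth=1)
Step 2: enter scope (depth=2)
Step 3: exit scope (depth=1)
Step 4: declare f=65 at depth 1
Visible at query point: f=65

Answer: 1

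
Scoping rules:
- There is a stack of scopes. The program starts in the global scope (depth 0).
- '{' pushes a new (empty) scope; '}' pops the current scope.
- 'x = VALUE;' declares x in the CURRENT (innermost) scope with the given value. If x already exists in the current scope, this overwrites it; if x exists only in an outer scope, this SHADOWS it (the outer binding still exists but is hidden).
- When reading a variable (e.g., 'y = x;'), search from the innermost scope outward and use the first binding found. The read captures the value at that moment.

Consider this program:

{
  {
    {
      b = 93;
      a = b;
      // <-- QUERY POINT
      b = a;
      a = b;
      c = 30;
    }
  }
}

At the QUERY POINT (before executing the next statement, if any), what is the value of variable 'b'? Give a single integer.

Step 1: enter scope (depth=1)
Step 2: enter scope (depth=2)
Step 3: enter scope (depth=3)
Step 4: declare b=93 at depth 3
Step 5: declare a=(read b)=93 at depth 3
Visible at query point: a=93 b=93

Answer: 93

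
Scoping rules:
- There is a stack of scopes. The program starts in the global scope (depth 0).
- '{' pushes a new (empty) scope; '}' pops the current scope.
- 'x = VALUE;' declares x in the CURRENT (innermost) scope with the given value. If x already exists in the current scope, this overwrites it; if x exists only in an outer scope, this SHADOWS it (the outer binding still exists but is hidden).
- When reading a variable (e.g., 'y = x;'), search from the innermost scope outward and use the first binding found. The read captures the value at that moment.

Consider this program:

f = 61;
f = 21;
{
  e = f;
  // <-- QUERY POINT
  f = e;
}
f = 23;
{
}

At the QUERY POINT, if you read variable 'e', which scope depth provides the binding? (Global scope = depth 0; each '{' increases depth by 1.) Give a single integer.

Answer: 1

Derivation:
Step 1: declare f=61 at depth 0
Step 2: declare f=21 at depth 0
Step 3: enter scope (depth=1)
Step 4: declare e=(read f)=21 at depth 1
Visible at query point: e=21 f=21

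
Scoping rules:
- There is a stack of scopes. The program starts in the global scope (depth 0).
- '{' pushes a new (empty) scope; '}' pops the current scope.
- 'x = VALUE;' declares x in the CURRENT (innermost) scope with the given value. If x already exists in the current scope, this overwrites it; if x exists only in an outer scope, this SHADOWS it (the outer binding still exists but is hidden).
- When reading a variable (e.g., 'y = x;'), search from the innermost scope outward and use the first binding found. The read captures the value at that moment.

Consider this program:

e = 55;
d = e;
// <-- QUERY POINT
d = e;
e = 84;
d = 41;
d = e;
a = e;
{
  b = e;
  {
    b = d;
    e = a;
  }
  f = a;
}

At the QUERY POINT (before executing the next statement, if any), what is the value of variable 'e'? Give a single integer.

Answer: 55

Derivation:
Step 1: declare e=55 at depth 0
Step 2: declare d=(read e)=55 at depth 0
Visible at query point: d=55 e=55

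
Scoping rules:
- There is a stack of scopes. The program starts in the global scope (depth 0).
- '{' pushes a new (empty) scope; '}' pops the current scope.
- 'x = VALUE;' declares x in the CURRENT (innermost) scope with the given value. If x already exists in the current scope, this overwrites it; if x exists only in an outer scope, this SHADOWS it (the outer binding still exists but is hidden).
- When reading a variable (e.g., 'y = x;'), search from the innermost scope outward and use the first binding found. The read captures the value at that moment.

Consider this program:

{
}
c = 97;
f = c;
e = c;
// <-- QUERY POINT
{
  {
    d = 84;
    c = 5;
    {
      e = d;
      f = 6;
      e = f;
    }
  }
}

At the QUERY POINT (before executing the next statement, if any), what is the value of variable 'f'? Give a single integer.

Step 1: enter scope (depth=1)
Step 2: exit scope (depth=0)
Step 3: declare c=97 at depth 0
Step 4: declare f=(read c)=97 at depth 0
Step 5: declare e=(read c)=97 at depth 0
Visible at query point: c=97 e=97 f=97

Answer: 97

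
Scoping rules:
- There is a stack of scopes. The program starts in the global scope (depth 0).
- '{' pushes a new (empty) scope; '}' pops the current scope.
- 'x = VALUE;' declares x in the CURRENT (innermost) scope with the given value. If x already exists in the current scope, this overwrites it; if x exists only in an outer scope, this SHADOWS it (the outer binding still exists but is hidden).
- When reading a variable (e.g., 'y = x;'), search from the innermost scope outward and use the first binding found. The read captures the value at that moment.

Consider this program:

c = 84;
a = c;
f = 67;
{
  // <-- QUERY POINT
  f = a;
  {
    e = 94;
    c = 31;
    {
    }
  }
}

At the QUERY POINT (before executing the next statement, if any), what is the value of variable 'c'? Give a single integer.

Answer: 84

Derivation:
Step 1: declare c=84 at depth 0
Step 2: declare a=(read c)=84 at depth 0
Step 3: declare f=67 at depth 0
Step 4: enter scope (depth=1)
Visible at query point: a=84 c=84 f=67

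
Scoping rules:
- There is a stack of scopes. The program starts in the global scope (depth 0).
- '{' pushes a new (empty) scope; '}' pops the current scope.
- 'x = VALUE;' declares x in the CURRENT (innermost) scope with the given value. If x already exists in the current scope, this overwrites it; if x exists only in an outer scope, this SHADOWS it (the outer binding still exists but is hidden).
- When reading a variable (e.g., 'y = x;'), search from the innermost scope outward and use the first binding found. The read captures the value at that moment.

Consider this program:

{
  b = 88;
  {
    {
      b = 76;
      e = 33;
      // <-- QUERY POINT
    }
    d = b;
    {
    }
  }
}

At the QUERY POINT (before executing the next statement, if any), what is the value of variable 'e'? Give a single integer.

Answer: 33

Derivation:
Step 1: enter scope (depth=1)
Step 2: declare b=88 at depth 1
Step 3: enter scope (depth=2)
Step 4: enter scope (depth=3)
Step 5: declare b=76 at depth 3
Step 6: declare e=33 at depth 3
Visible at query point: b=76 e=33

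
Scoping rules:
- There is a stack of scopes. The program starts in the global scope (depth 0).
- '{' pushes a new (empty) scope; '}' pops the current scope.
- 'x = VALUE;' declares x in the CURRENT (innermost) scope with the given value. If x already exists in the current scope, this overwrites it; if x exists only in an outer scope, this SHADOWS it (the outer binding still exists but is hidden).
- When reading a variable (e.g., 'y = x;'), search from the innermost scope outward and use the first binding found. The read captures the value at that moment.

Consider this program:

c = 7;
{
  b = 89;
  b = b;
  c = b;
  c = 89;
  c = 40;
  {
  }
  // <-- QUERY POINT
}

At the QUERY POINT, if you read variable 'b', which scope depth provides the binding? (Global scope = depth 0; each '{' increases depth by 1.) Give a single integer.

Answer: 1

Derivation:
Step 1: declare c=7 at depth 0
Step 2: enter scope (depth=1)
Step 3: declare b=89 at depth 1
Step 4: declare b=(read b)=89 at depth 1
Step 5: declare c=(read b)=89 at depth 1
Step 6: declare c=89 at depth 1
Step 7: declare c=40 at depth 1
Step 8: enter scope (depth=2)
Step 9: exit scope (depth=1)
Visible at query point: b=89 c=40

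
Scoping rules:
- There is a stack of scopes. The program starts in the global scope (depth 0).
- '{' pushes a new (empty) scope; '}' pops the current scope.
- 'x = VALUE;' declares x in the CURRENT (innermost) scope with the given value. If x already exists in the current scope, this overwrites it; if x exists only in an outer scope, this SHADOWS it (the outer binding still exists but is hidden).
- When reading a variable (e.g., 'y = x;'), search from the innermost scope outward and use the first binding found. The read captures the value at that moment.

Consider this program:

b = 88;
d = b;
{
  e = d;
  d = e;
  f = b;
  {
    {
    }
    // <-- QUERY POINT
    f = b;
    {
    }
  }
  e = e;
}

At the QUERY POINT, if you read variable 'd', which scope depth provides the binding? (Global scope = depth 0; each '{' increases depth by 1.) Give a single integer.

Step 1: declare b=88 at depth 0
Step 2: declare d=(read b)=88 at depth 0
Step 3: enter scope (depth=1)
Step 4: declare e=(read d)=88 at depth 1
Step 5: declare d=(read e)=88 at depth 1
Step 6: declare f=(read b)=88 at depth 1
Step 7: enter scope (depth=2)
Step 8: enter scope (depth=3)
Step 9: exit scope (depth=2)
Visible at query point: b=88 d=88 e=88 f=88

Answer: 1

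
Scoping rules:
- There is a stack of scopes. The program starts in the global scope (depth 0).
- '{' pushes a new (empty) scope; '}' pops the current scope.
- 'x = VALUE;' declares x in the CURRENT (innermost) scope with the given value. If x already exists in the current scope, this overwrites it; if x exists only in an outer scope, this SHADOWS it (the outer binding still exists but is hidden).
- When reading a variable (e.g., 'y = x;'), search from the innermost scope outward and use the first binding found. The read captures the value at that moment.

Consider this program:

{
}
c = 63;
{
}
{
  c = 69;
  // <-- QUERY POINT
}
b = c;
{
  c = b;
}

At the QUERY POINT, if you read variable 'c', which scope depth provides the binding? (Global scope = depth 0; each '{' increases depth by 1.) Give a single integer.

Step 1: enter scope (depth=1)
Step 2: exit scope (depth=0)
Step 3: declare c=63 at depth 0
Step 4: enter scope (depth=1)
Step 5: exit scope (depth=0)
Step 6: enter scope (depth=1)
Step 7: declare c=69 at depth 1
Visible at query point: c=69

Answer: 1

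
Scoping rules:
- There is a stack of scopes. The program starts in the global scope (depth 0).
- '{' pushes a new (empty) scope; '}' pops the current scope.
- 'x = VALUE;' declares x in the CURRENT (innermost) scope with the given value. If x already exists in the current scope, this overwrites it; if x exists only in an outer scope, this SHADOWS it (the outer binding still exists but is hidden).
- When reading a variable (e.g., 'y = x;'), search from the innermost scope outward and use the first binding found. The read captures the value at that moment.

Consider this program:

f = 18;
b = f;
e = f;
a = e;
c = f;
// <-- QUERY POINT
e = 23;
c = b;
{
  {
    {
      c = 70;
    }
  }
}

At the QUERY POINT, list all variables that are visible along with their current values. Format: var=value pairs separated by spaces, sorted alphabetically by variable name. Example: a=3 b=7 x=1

Step 1: declare f=18 at depth 0
Step 2: declare b=(read f)=18 at depth 0
Step 3: declare e=(read f)=18 at depth 0
Step 4: declare a=(read e)=18 at depth 0
Step 5: declare c=(read f)=18 at depth 0
Visible at query point: a=18 b=18 c=18 e=18 f=18

Answer: a=18 b=18 c=18 e=18 f=18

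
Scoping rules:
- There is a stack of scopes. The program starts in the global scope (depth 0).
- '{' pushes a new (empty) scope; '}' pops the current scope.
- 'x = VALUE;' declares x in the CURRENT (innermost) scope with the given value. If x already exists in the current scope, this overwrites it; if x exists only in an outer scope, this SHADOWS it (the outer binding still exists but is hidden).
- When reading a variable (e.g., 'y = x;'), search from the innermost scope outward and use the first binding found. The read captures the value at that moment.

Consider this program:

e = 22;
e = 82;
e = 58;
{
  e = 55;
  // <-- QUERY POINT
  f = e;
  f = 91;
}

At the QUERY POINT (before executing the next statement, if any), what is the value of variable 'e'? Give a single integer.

Step 1: declare e=22 at depth 0
Step 2: declare e=82 at depth 0
Step 3: declare e=58 at depth 0
Step 4: enter scope (depth=1)
Step 5: declare e=55 at depth 1
Visible at query point: e=55

Answer: 55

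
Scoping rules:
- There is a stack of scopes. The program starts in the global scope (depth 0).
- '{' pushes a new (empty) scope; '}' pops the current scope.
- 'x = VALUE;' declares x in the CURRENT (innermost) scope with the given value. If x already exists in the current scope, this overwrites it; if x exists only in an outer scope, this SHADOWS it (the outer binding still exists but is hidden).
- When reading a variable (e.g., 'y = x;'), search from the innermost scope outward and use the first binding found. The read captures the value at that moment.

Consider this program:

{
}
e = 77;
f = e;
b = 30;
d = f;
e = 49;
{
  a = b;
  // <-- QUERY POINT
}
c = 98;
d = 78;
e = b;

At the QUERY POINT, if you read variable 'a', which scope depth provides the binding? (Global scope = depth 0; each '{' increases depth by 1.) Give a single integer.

Answer: 1

Derivation:
Step 1: enter scope (depth=1)
Step 2: exit scope (depth=0)
Step 3: declare e=77 at depth 0
Step 4: declare f=(read e)=77 at depth 0
Step 5: declare b=30 at depth 0
Step 6: declare d=(read f)=77 at depth 0
Step 7: declare e=49 at depth 0
Step 8: enter scope (depth=1)
Step 9: declare a=(read b)=30 at depth 1
Visible at query point: a=30 b=30 d=77 e=49 f=77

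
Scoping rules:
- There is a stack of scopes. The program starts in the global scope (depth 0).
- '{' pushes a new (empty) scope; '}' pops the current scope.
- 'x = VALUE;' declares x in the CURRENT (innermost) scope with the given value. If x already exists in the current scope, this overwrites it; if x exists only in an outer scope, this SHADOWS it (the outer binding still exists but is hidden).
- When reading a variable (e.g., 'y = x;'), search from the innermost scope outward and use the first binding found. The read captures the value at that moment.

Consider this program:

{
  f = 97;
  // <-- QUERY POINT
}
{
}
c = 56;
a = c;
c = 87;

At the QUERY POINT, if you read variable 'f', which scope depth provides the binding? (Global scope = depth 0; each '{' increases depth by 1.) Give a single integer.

Answer: 1

Derivation:
Step 1: enter scope (depth=1)
Step 2: declare f=97 at depth 1
Visible at query point: f=97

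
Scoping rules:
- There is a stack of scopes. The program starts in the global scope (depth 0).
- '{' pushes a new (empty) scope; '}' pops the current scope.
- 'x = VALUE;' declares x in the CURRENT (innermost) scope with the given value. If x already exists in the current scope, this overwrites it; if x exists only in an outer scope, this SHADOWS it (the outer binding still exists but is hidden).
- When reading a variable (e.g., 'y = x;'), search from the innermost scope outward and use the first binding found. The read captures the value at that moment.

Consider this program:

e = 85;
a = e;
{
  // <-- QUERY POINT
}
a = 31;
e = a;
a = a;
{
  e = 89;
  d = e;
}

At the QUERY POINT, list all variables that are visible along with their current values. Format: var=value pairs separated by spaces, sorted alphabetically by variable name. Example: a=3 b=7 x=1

Step 1: declare e=85 at depth 0
Step 2: declare a=(read e)=85 at depth 0
Step 3: enter scope (depth=1)
Visible at query point: a=85 e=85

Answer: a=85 e=85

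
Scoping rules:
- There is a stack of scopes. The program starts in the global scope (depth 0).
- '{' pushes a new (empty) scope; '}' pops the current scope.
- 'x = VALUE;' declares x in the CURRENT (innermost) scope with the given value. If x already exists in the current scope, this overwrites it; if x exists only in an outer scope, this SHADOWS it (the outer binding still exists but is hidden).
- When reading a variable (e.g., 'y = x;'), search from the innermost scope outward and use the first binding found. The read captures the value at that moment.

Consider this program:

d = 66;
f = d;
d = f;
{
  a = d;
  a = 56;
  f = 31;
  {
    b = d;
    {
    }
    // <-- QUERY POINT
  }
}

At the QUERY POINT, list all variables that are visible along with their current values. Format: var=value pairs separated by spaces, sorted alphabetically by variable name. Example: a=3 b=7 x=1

Step 1: declare d=66 at depth 0
Step 2: declare f=(read d)=66 at depth 0
Step 3: declare d=(read f)=66 at depth 0
Step 4: enter scope (depth=1)
Step 5: declare a=(read d)=66 at depth 1
Step 6: declare a=56 at depth 1
Step 7: declare f=31 at depth 1
Step 8: enter scope (depth=2)
Step 9: declare b=(read d)=66 at depth 2
Step 10: enter scope (depth=3)
Step 11: exit scope (depth=2)
Visible at query point: a=56 b=66 d=66 f=31

Answer: a=56 b=66 d=66 f=31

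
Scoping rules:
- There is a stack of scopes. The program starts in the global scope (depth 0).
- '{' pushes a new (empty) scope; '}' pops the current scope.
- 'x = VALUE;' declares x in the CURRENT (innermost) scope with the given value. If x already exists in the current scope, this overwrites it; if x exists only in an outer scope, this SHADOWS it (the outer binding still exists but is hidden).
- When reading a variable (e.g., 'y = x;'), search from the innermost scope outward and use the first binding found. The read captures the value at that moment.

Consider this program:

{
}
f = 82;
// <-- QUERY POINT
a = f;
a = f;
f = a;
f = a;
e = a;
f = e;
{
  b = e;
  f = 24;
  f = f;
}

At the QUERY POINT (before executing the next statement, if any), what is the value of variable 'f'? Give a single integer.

Step 1: enter scope (depth=1)
Step 2: exit scope (depth=0)
Step 3: declare f=82 at depth 0
Visible at query point: f=82

Answer: 82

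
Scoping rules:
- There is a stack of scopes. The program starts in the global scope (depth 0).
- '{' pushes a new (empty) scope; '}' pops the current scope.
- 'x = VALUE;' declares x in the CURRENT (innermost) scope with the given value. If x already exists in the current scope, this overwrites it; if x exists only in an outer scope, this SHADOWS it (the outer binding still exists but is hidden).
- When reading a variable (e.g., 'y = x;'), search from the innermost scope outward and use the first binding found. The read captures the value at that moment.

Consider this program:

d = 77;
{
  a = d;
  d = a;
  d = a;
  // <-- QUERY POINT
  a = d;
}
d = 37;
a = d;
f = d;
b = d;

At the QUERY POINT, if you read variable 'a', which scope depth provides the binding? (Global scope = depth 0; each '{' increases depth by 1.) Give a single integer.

Answer: 1

Derivation:
Step 1: declare d=77 at depth 0
Step 2: enter scope (depth=1)
Step 3: declare a=(read d)=77 at depth 1
Step 4: declare d=(read a)=77 at depth 1
Step 5: declare d=(read a)=77 at depth 1
Visible at query point: a=77 d=77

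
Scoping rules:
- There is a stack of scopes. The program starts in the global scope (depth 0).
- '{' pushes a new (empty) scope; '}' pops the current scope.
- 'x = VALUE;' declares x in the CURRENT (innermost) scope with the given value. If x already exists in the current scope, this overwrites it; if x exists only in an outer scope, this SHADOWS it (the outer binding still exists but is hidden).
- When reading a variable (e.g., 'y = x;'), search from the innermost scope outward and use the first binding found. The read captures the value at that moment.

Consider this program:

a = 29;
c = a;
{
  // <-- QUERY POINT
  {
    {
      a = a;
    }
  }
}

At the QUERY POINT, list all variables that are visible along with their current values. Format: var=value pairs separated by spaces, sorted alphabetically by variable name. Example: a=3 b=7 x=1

Answer: a=29 c=29

Derivation:
Step 1: declare a=29 at depth 0
Step 2: declare c=(read a)=29 at depth 0
Step 3: enter scope (depth=1)
Visible at query point: a=29 c=29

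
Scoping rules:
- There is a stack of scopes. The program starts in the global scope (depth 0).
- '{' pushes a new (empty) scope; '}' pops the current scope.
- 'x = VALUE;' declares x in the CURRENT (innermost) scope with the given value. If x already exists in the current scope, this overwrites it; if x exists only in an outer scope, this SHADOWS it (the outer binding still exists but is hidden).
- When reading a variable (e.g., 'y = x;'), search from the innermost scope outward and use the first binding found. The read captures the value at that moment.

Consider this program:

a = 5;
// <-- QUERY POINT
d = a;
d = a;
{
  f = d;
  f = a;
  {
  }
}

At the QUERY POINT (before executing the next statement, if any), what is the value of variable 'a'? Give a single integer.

Answer: 5

Derivation:
Step 1: declare a=5 at depth 0
Visible at query point: a=5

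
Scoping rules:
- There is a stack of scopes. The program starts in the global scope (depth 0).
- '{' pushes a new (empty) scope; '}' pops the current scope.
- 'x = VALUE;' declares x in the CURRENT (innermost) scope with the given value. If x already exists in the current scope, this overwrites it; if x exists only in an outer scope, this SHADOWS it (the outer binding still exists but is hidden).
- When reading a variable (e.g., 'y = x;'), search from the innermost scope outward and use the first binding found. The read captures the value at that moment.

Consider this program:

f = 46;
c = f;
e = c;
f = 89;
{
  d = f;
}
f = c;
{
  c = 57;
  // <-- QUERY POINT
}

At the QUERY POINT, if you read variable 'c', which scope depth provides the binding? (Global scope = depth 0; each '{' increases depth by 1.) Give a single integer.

Step 1: declare f=46 at depth 0
Step 2: declare c=(read f)=46 at depth 0
Step 3: declare e=(read c)=46 at depth 0
Step 4: declare f=89 at depth 0
Step 5: enter scope (depth=1)
Step 6: declare d=(read f)=89 at depth 1
Step 7: exit scope (depth=0)
Step 8: declare f=(read c)=46 at depth 0
Step 9: enter scope (depth=1)
Step 10: declare c=57 at depth 1
Visible at query point: c=57 e=46 f=46

Answer: 1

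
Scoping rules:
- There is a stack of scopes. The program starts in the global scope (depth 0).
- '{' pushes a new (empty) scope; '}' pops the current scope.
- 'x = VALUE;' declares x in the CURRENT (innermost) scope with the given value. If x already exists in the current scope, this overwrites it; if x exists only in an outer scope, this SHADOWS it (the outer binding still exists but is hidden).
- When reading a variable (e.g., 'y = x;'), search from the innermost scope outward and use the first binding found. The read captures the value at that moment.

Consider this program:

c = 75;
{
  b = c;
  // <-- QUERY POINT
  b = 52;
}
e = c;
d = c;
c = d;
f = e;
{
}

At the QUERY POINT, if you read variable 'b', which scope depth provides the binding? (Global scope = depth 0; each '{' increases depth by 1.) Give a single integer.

Answer: 1

Derivation:
Step 1: declare c=75 at depth 0
Step 2: enter scope (depth=1)
Step 3: declare b=(read c)=75 at depth 1
Visible at query point: b=75 c=75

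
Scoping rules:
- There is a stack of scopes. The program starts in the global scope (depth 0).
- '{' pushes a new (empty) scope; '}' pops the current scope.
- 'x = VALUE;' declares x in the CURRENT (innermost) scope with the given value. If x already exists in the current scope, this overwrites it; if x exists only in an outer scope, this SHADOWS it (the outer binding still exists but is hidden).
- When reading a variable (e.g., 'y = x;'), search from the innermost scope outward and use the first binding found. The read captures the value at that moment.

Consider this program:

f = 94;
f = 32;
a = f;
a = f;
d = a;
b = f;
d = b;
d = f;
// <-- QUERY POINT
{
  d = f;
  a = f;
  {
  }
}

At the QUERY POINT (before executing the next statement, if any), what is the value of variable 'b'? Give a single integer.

Step 1: declare f=94 at depth 0
Step 2: declare f=32 at depth 0
Step 3: declare a=(read f)=32 at depth 0
Step 4: declare a=(read f)=32 at depth 0
Step 5: declare d=(read a)=32 at depth 0
Step 6: declare b=(read f)=32 at depth 0
Step 7: declare d=(read b)=32 at depth 0
Step 8: declare d=(read f)=32 at depth 0
Visible at query point: a=32 b=32 d=32 f=32

Answer: 32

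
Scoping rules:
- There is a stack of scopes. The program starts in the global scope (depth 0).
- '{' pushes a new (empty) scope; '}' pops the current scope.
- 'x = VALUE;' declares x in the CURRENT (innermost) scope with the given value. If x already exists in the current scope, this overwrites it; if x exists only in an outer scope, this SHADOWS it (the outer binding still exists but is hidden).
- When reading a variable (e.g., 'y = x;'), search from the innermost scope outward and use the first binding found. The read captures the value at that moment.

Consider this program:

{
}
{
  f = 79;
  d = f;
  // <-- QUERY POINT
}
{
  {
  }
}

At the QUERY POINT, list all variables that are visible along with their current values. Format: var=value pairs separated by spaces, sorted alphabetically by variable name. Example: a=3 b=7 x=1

Step 1: enter scope (depth=1)
Step 2: exit scope (depth=0)
Step 3: enter scope (depth=1)
Step 4: declare f=79 at depth 1
Step 5: declare d=(read f)=79 at depth 1
Visible at query point: d=79 f=79

Answer: d=79 f=79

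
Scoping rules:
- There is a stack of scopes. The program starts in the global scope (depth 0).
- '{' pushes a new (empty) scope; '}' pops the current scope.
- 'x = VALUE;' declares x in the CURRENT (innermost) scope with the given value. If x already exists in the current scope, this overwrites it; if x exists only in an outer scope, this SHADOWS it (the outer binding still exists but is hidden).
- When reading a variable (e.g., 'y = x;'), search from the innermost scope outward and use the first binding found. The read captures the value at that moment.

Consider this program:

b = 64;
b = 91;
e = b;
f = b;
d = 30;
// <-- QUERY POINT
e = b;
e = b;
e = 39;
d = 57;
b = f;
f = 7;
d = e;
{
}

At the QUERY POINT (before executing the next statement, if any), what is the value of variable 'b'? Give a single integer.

Step 1: declare b=64 at depth 0
Step 2: declare b=91 at depth 0
Step 3: declare e=(read b)=91 at depth 0
Step 4: declare f=(read b)=91 at depth 0
Step 5: declare d=30 at depth 0
Visible at query point: b=91 d=30 e=91 f=91

Answer: 91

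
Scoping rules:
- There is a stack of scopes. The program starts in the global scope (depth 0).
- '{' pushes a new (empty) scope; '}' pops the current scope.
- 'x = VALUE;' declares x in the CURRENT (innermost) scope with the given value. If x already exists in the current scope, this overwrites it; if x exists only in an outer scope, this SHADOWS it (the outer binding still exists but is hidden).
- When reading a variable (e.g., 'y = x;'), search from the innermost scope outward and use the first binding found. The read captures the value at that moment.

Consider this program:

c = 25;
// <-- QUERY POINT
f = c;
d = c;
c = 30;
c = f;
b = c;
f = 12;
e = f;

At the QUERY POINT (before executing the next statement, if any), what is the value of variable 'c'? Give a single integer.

Answer: 25

Derivation:
Step 1: declare c=25 at depth 0
Visible at query point: c=25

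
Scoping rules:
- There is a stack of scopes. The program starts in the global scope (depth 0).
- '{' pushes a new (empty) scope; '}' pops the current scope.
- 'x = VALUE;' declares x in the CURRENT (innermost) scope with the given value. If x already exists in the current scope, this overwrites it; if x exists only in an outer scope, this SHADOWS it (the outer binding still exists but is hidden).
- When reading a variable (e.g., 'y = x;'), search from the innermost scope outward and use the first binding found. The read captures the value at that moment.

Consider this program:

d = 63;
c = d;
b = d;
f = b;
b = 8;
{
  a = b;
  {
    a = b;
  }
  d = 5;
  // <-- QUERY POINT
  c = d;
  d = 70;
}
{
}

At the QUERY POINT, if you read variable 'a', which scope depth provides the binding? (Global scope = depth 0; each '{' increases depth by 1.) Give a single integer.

Step 1: declare d=63 at depth 0
Step 2: declare c=(read d)=63 at depth 0
Step 3: declare b=(read d)=63 at depth 0
Step 4: declare f=(read b)=63 at depth 0
Step 5: declare b=8 at depth 0
Step 6: enter scope (depth=1)
Step 7: declare a=(read b)=8 at depth 1
Step 8: enter scope (depth=2)
Step 9: declare a=(read b)=8 at depth 2
Step 10: exit scope (depth=1)
Step 11: declare d=5 at depth 1
Visible at query point: a=8 b=8 c=63 d=5 f=63

Answer: 1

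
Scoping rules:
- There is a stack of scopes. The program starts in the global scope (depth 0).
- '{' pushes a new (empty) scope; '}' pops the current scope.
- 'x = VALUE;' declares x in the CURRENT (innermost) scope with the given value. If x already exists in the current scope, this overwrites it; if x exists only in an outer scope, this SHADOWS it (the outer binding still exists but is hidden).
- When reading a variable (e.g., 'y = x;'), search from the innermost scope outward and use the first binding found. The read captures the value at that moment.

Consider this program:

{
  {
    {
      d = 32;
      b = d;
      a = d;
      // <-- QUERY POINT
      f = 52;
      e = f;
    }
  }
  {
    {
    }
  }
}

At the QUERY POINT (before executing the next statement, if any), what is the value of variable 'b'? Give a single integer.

Step 1: enter scope (depth=1)
Step 2: enter scope (depth=2)
Step 3: enter scope (depth=3)
Step 4: declare d=32 at depth 3
Step 5: declare b=(read d)=32 at depth 3
Step 6: declare a=(read d)=32 at depth 3
Visible at query point: a=32 b=32 d=32

Answer: 32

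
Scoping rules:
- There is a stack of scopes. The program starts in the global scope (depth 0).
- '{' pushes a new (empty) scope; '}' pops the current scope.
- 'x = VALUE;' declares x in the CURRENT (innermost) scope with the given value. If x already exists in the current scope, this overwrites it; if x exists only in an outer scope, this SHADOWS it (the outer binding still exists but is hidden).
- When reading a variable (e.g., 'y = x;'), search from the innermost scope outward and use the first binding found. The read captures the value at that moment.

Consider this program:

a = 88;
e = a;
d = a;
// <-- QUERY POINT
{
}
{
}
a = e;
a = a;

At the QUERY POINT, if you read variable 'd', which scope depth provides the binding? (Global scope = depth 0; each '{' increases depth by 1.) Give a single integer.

Step 1: declare a=88 at depth 0
Step 2: declare e=(read a)=88 at depth 0
Step 3: declare d=(read a)=88 at depth 0
Visible at query point: a=88 d=88 e=88

Answer: 0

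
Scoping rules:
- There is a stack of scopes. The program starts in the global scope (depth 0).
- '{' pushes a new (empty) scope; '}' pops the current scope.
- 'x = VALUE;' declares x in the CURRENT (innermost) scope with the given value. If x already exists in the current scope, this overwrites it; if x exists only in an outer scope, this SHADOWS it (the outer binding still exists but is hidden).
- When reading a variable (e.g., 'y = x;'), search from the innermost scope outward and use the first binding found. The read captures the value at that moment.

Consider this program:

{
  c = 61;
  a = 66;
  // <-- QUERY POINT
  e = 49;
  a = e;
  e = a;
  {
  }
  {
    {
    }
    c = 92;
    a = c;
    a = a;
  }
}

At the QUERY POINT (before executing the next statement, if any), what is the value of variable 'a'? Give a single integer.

Answer: 66

Derivation:
Step 1: enter scope (depth=1)
Step 2: declare c=61 at depth 1
Step 3: declare a=66 at depth 1
Visible at query point: a=66 c=61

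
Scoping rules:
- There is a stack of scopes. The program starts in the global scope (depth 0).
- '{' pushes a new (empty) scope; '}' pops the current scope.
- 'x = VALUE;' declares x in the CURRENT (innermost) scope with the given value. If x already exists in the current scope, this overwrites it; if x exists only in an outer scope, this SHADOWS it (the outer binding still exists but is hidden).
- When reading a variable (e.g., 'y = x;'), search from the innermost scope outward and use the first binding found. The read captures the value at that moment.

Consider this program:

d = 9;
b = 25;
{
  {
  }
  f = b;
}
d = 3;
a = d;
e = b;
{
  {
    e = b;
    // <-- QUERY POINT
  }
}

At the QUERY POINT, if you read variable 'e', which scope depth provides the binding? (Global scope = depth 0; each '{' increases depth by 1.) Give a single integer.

Step 1: declare d=9 at depth 0
Step 2: declare b=25 at depth 0
Step 3: enter scope (depth=1)
Step 4: enter scope (depth=2)
Step 5: exit scope (depth=1)
Step 6: declare f=(read b)=25 at depth 1
Step 7: exit scope (depth=0)
Step 8: declare d=3 at depth 0
Step 9: declare a=(read d)=3 at depth 0
Step 10: declare e=(read b)=25 at depth 0
Step 11: enter scope (depth=1)
Step 12: enter scope (depth=2)
Step 13: declare e=(read b)=25 at depth 2
Visible at query point: a=3 b=25 d=3 e=25

Answer: 2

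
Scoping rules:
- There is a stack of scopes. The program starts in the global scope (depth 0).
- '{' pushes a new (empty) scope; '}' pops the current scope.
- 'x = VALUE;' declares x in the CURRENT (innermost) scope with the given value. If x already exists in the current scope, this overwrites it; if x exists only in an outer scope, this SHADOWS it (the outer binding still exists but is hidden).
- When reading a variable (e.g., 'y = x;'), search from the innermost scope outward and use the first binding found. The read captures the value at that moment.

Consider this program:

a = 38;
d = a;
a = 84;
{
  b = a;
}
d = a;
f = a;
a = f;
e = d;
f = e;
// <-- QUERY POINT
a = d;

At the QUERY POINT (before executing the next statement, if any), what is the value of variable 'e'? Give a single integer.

Answer: 84

Derivation:
Step 1: declare a=38 at depth 0
Step 2: declare d=(read a)=38 at depth 0
Step 3: declare a=84 at depth 0
Step 4: enter scope (depth=1)
Step 5: declare b=(read a)=84 at depth 1
Step 6: exit scope (depth=0)
Step 7: declare d=(read a)=84 at depth 0
Step 8: declare f=(read a)=84 at depth 0
Step 9: declare a=(read f)=84 at depth 0
Step 10: declare e=(read d)=84 at depth 0
Step 11: declare f=(read e)=84 at depth 0
Visible at query point: a=84 d=84 e=84 f=84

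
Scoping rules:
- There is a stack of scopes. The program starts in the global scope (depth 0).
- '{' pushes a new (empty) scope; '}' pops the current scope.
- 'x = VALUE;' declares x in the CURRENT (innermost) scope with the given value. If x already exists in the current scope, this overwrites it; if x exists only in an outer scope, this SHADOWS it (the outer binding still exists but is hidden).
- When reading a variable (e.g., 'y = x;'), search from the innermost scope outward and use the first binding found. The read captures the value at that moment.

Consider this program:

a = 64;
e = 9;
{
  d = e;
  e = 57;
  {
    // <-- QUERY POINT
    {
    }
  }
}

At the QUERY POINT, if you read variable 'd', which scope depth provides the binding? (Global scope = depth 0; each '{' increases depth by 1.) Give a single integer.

Answer: 1

Derivation:
Step 1: declare a=64 at depth 0
Step 2: declare e=9 at depth 0
Step 3: enter scope (depth=1)
Step 4: declare d=(read e)=9 at depth 1
Step 5: declare e=57 at depth 1
Step 6: enter scope (depth=2)
Visible at query point: a=64 d=9 e=57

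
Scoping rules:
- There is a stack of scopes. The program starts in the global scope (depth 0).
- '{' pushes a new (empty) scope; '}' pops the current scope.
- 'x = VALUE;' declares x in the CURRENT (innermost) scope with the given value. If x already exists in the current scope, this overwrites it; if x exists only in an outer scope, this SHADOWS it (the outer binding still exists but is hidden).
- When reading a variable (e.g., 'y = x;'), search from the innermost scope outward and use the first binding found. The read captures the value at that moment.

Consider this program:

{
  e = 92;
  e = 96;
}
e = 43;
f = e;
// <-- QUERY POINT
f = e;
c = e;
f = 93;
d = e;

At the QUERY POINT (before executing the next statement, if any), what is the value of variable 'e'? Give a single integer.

Step 1: enter scope (depth=1)
Step 2: declare e=92 at depth 1
Step 3: declare e=96 at depth 1
Step 4: exit scope (depth=0)
Step 5: declare e=43 at depth 0
Step 6: declare f=(read e)=43 at depth 0
Visible at query point: e=43 f=43

Answer: 43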